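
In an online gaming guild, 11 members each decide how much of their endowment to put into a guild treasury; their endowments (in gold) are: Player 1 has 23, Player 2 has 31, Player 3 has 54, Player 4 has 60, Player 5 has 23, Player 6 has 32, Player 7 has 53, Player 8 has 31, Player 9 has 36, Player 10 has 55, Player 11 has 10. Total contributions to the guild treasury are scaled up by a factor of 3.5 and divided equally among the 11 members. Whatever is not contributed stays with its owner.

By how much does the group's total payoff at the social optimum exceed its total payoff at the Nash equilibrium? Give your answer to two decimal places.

1020.00 gold

The private return per contributed unit is 3.5/11 = 0.3182 < 1 for every player regardless of endowment, so the Nash equilibrium is zero contribution and the group total is Σ E_j = 23 + 31 + 54 + 60 + 23 + 32 + 53 + 31 + 36 + 55 + 10 = 408.
Each contributed unit returns 3.500 to the group, so the social optimum is full contribution by everyone: group total = 3.500 × 408 = 1428.00.
Efficiency loss = (3.500 − 1) × 408 = 1020.00.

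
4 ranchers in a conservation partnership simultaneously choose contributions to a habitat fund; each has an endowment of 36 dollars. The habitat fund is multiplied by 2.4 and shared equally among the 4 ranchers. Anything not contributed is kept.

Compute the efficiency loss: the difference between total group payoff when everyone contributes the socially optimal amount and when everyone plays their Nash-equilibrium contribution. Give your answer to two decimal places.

201.60 dollars

Each contributed unit returns 2.4/4 = 0.6000 to its contributor — below 1 — so contributing 0 is dominant for every player. At the Nash equilibrium everyone keeps their 36, and the group total is 4 × 36 = 144.
Each contributed unit returns 2.400 to the group as a whole (0.6000 to each of 4 players), which exceeds 1, so the social optimum is full contribution: group total = 2.400 × 144 = 345.60.
Efficiency loss = 345.60 − 144 = 201.60.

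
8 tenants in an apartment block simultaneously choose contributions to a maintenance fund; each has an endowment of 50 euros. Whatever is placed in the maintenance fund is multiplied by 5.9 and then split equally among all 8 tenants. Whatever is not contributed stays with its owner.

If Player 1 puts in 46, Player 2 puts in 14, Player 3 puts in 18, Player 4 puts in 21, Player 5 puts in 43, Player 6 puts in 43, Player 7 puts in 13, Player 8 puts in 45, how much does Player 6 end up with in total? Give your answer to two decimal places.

186.21 euros

Total contributed: 46 + 14 + 18 + 21 + 43 + 43 + 13 + 45 = 243.
Each receives 5.9 × 243 / 8 = 179.21 from the maintenance fund.
Player 6 keeps 50 − 43 = 7, so Player 6's payoff is 7 + 179.21 = 186.21.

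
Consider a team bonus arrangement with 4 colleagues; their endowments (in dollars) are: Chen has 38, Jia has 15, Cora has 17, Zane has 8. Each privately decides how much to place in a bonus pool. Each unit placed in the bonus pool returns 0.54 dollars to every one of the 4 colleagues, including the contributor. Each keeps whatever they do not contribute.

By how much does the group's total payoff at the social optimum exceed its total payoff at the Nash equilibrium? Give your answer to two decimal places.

90.48 dollars

The private return per contributed unit is 0.54 < 1 for everyone, so the Nash equilibrium is zero contribution and the group total is Σ E_j = 38 + 15 + 17 + 8 = 78.
Each contributed unit returns 2.160 to the group, so the social optimum is full contribution by everyone: group total = 2.160 × 78 = 168.48.
Efficiency loss = (2.160 − 1) × 78 = 90.48.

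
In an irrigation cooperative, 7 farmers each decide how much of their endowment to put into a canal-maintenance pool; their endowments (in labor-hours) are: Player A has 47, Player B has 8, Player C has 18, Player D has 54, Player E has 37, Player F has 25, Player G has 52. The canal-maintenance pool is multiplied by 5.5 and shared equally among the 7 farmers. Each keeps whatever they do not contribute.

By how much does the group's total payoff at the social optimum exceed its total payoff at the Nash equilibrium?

The private return per contributed unit is 5.5/7 = 0.7857 < 1 for every player regardless of endowment, so the Nash equilibrium is zero contribution and the group total is Σ E_j = 47 + 8 + 18 + 54 + 37 + 25 + 52 = 241.
Each contributed unit returns 5.500 to the group, so the social optimum is full contribution by everyone: group total = 5.500 × 241 = 1325.50.
Efficiency loss = (5.500 − 1) × 241 = 1084.50.

1084.50 labor-hours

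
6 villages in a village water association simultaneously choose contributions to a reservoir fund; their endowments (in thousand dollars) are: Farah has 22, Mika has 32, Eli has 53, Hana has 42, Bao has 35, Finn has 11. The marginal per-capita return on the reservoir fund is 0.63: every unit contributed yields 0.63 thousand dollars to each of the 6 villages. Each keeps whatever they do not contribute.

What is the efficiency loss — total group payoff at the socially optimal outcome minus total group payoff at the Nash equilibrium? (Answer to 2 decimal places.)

The private return per contributed unit is 0.63 < 1 for everyone, so the Nash equilibrium is zero contribution and the group total is Σ E_j = 22 + 32 + 53 + 42 + 35 + 11 = 195.
Each contributed unit returns 3.780 to the group, so the social optimum is full contribution by everyone: group total = 3.780 × 195 = 737.10.
Efficiency loss = (3.780 − 1) × 195 = 542.10.

542.10 thousand dollars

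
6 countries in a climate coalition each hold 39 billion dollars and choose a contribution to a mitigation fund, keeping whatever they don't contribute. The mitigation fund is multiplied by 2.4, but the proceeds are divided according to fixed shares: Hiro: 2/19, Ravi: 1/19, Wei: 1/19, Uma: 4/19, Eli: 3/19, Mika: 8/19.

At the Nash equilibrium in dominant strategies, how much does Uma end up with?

58.71 billion dollars

Player j's private return per contributed unit is 2.4 × (j's share). Contributing is weakly dominant for j when that share is at least 1/2.4 = 0.4167, and contributing 0 is dominant otherwise.
Only Mika (8/19) clears that bar, contributing 39; the remaining 5 contribute 0. Total contributed: 39.
Uma keeps 39 and receives 2.4 × 39 × 4/19 = 19.71 from the mitigation fund, for a payoff of 58.71.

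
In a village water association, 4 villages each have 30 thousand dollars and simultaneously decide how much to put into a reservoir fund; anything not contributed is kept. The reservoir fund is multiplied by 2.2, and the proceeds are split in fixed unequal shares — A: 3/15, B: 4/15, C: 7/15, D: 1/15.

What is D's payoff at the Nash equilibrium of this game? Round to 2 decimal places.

34.40 thousand dollars

Player j's private return per contributed unit is 2.2 × (j's share). Contributing is weakly dominant for j when that share is at least 1/2.2 = 0.4545, and contributing 0 is dominant otherwise.
C alone (share 7/15) is above the threshold, contributing 30; the remaining 3 contribute 0. Total contributed: 30.
D keeps 30 and receives 2.2 × 30 × 1/15 = 4.40 from the reservoir fund, for a payoff of 34.40.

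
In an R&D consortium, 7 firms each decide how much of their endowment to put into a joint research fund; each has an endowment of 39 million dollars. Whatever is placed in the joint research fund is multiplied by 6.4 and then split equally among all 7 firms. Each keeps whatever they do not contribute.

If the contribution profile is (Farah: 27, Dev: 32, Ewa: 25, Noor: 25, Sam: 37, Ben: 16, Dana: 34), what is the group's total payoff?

1331.40 million dollars

Total contributed: 27 + 32 + 25 + 25 + 37 + 16 + 34 = 196; total kept: 7 × 39 − 196 = 77.
The joint research fund pays out 6.4 × 196 = 1254.40 in aggregate.
Group total = 77 + 1254.40 = 1331.40.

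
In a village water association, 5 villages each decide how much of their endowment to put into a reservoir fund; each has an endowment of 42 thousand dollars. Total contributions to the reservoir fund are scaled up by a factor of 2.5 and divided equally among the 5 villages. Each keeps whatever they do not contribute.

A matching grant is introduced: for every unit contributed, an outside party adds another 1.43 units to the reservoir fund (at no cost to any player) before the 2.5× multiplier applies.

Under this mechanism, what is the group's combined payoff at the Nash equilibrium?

1275.75 thousand dollars

With the mechanism, a contributed unit returns 2.5 × 2.43 / 5 = 1.2150 per unit of net cost to the contributor — now above 1 — so contributing fully is weakly dominant for every player.
At the Nash equilibrium everyone contributes 42. Group total payoff = 2.5 × 2.43 × 210 = 1275.75.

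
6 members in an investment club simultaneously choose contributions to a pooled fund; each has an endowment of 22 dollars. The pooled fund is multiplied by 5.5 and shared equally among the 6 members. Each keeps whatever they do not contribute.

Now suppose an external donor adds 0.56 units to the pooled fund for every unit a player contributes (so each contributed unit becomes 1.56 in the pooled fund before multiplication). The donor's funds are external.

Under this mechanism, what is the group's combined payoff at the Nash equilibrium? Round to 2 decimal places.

1132.56 dollars

The effective private return per unit is now 5.5 × 1.56 / 6 = 1.4300 > 1, so every player's dominant strategy flips to full contribution.
So the Nash equilibrium is full contribution by all 6; the group earns 5.5 × 1.56 × 132 = 1132.56.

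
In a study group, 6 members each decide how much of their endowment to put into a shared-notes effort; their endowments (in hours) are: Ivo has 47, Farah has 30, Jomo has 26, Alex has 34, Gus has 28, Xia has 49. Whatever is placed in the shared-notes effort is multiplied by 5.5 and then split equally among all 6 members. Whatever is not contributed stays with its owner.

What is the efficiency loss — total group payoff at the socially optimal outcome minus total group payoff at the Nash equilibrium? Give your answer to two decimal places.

963.00 hours

The private return per contributed unit is 5.5/6 = 0.9167 < 1 for every player regardless of endowment, so the Nash equilibrium is zero contribution and the group total is Σ E_j = 47 + 30 + 26 + 34 + 28 + 49 = 214.
Each contributed unit returns 5.500 to the group, so the social optimum is full contribution by everyone: group total = 5.500 × 214 = 1177.00.
Efficiency loss = (5.500 − 1) × 214 = 963.00.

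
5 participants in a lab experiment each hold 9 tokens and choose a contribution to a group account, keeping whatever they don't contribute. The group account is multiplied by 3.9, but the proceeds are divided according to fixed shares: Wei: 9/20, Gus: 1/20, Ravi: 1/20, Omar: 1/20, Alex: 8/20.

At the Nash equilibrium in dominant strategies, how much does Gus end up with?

A player with share s gets back 3.9·s per unit contributed, so full contribution is dominant for anyone with s > 1/3.9 = 0.2564 and zero contribution is dominant for anyone below.
The shares above 0.2564 belong to Wei and Alex, contributing 9 each; the remaining 3 contribute 0. Total contributed: 18.
Gus keeps 9 and receives 3.9 × 18 × 1/20 = 3.51 from the group account, for a payoff of 12.51.

12.51 tokens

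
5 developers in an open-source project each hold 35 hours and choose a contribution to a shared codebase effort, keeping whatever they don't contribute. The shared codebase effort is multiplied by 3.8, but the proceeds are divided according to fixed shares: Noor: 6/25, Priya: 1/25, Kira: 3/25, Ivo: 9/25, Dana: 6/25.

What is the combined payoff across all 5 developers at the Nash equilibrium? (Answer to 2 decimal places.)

For player j, contributing a unit is worthwhile iff 3.8 × (j's share) ≥ 1, i.e. iff j's share is at least 0.2632.
The only share above 0.2632 is Ivo's 9/25, contributing 35; the remaining 4 contribute 0. Total contributed: 35.
The shared codebase effort pays out 3.8 × 35 = 133.00 in total (split across the unequal shares, but the aggregate is all that matters for the group sum).
The 4 free-riders keep 35 each, adding 140. Group total = 140 + 133.00 = 273.00.

273.00 hours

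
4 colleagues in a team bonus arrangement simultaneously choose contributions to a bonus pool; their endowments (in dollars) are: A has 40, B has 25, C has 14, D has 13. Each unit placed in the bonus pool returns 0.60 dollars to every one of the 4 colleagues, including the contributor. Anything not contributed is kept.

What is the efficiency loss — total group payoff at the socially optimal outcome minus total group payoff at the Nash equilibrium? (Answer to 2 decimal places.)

128.80 dollars

The private return per contributed unit is 0.60 < 1 for everyone, so the Nash equilibrium is zero contribution and the group total is Σ E_j = 40 + 25 + 14 + 13 = 92.
Each contributed unit returns 2.400 to the group, so the social optimum is full contribution by everyone: group total = 2.400 × 92 = 220.80.
Efficiency loss = (2.400 − 1) × 92 = 128.80.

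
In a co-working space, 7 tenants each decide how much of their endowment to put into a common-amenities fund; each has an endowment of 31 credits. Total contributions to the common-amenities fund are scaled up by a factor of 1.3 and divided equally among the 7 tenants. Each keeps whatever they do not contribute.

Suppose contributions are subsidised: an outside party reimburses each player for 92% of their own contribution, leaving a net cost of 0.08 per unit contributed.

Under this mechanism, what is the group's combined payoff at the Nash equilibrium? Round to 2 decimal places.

481.74 credits

The effective private return per unit is now (1.3/7) / 0.08 = 2.3214 > 1, so every player's dominant strategy flips to full contribution.
So the Nash equilibrium is full contribution by all 7; the group earns 7 × (31 × 0.92 + 1.3 × 31) = 481.74.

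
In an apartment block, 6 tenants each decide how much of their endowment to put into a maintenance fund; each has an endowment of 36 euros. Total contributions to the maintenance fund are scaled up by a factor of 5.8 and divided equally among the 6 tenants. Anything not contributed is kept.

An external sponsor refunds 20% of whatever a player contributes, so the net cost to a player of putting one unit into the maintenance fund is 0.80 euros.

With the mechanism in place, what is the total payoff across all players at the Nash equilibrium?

1296.00 euros

Under the mechanism each unit contributed yields (5.8/6) / 0.80 = 1.2083 back to its contributor per unit of net cost, which exceeds 1, making full contribution the dominant choice for everyone.
At the Nash equilibrium everyone contributes 36. Group total payoff = 6 × (36 × 0.20 + 5.8 × 36) = 1296.00.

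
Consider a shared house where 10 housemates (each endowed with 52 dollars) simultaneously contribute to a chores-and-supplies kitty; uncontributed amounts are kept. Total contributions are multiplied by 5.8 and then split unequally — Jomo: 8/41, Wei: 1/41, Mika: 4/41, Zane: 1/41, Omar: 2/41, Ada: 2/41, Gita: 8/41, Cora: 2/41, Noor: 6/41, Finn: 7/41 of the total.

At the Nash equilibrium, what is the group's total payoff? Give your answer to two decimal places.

A player with share s gets back 5.8·s per unit contributed, so full contribution is dominant for anyone with s > 1/5.8 = 0.1724 and zero contribution is dominant for anyone below.
Jomo and Gita clear that bar, contributing 52 each; the remaining 8 contribute 0. Total contributed: 104.
The chores-and-supplies kitty pays out 5.8 × 104 = 603.20 in total (split across the unequal shares, but the aggregate is all that matters for the group sum).
The 8 free-riders keep 52 each, adding 416. Group total = 416 + 603.20 = 1019.20.

1019.20 dollars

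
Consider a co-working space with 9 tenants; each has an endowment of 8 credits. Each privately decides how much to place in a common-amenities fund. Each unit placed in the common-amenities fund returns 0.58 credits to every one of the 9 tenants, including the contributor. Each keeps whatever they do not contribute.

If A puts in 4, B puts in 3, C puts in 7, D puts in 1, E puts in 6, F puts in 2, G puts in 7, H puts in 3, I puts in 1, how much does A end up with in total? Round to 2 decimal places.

23.72 credits

Total contributed: 4 + 3 + 7 + 1 + 6 + 2 + 7 + 3 + 1 = 34.
Each receives 0.58 × 34 = 19.72 from the common-amenities fund.
A keeps 8 − 4 = 4, so A's payoff is 4 + 19.72 = 23.72.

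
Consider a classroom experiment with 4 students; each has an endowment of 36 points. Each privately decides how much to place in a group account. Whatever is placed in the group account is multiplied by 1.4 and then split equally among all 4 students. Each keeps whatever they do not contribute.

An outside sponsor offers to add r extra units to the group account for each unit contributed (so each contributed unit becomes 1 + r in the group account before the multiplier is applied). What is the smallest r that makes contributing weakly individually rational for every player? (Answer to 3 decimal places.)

1.857

With matching at rate r, one contributed unit becomes (1 + r) in the group account and returns 1.4 × (1 + r) / 4 to the contributor.
Setting this equal to 1: 1 + r = 4/1.4 = 2.8571.
So the minimum matching rate is r = 2.8571 − 1 = 1.857.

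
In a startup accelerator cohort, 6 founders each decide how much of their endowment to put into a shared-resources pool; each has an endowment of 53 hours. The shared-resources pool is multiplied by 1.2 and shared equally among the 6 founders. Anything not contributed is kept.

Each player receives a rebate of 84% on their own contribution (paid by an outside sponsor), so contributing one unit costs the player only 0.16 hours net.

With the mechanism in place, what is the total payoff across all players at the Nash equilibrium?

The effective private return per unit is now (1.2/6) / 0.16 = 1.2500 > 1, so every player's dominant strategy flips to full contribution.
At the Nash equilibrium everyone contributes 53. Group total payoff = 6 × (53 × 0.84 + 1.2 × 53) = 648.72.

648.72 hours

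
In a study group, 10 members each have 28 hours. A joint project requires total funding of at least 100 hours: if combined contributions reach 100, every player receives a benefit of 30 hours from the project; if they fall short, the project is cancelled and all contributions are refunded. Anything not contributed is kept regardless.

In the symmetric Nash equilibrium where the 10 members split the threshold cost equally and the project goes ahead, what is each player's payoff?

48 hours

Equal share of the threshold: 100/10 = 10.
At this profile no one gains by cutting their contribution: any cut drops the total below 100, the project is cancelled, contributions are refunded, and the deviator ends with 28, which is less than 28 − 10 + 30 = 48. Contributing more than 10 just wastes the excess. So contributing exactly 10 is a best response.
Each player's payoff: 28 − 10 + 30 = 48.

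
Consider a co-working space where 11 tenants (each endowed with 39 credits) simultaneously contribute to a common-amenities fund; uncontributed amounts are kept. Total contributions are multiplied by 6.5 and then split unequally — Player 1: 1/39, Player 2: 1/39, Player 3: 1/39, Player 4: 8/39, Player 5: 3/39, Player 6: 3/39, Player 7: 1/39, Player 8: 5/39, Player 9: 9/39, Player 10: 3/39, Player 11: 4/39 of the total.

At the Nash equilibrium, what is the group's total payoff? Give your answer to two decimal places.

Each unit j contributes comes back to j as 6.5 × (j's share), so j prefers to contribute only if that share exceeds 1/6.5 = 0.1538; otherwise keeping the unit dominates.
The shares above 0.1538 belong to Player 4 and Player 9, contributing 39 each; the remaining 9 contribute 0. Total contributed: 78.
The common-amenities fund pays out 6.5 × 78 = 507.00 in total (split across the unequal shares, but the aggregate is all that matters for the group sum).
The 9 free-riders keep 39 each, adding 351. Group total = 351 + 507.00 = 858.00.

858.00 credits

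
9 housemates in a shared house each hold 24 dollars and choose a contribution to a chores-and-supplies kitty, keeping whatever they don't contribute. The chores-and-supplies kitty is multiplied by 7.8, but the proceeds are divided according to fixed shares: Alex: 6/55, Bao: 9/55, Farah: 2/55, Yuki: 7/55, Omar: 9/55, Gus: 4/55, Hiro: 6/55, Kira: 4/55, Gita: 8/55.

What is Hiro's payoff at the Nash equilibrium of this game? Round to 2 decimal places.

For player j, contributing a unit is worthwhile iff 7.8 × (j's share) ≥ 1, i.e. iff j's share is at least 0.1282.
Bao, Omar and Gita are above the threshold, contributing 24 each; the remaining 6 contribute 0. Total contributed: 72.
Hiro keeps 24 and receives 7.8 × 72 × 6/55 = 61.27 from the chores-and-supplies kitty, for a payoff of 85.27.

85.27 dollars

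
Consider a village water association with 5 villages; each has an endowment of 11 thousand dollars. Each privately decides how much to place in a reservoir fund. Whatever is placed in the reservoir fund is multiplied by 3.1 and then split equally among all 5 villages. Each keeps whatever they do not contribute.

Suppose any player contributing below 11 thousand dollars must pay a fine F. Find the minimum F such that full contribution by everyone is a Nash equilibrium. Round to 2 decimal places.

Given the others contribute fully, the best deviation is to contribute 0 (any partial contribution still incurs the fine and gives up units whose private return 0.6200 is below 1).
Deviating from 11 to 0 saves 11 thousand dollars but forfeits the deviator's share of the drop in the reservoir fund: 3.1/5 × 11 = 6.82.
So the deviation gain is 11 − 6.82 = 4.18, and the fine must be at least 4.18 thousand dollars to wipe it out.

4.18 thousand dollars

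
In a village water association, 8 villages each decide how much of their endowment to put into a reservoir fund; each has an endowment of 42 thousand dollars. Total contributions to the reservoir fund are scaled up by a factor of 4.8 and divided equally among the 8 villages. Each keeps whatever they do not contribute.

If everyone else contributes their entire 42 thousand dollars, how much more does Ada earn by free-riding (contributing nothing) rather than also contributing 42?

Switching from a contribution of 42 to 0 lets Ada keep an extra 42 thousand dollars, but lowers the reservoir fund by 42, which costs Ada their own share of that drop: 4.8/8 × 42 = 25.20.
Net gain = 42 − 25.20 = 16.80. The private return per contributed unit (0.6000) is below 1, so free-riding is indeed the best response regardless of what the others do.

16.80 thousand dollars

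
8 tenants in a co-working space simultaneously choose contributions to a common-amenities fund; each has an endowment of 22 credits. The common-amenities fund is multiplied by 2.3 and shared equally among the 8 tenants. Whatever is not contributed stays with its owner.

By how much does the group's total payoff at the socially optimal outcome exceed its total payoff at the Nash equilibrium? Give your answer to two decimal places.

Each contributed unit returns 2.3/8 = 0.2875 to its contributor — below 1 — so contributing 0 is dominant for every player. At the Nash equilibrium everyone keeps their 22, and the group total is 8 × 22 = 176.
Each contributed unit returns 2.300 to the group as a whole (0.2875 to each of 8 players), which exceeds 1, so the social optimum is full contribution: group total = 2.300 × 176 = 404.80.
Efficiency loss = 404.80 − 176 = 228.80.

228.80 credits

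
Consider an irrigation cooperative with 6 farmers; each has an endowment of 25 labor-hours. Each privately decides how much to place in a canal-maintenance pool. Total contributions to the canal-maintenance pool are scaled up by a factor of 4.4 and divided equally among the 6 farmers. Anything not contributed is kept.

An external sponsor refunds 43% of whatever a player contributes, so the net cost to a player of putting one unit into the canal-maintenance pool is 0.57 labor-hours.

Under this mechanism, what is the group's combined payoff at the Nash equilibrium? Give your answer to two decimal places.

The effective private return per unit is now (4.4/6) / 0.57 = 1.2865 > 1, so every player's dominant strategy flips to full contribution.
At the Nash equilibrium everyone contributes 25. Group total payoff = 6 × (25 × 0.43 + 4.4 × 25) = 724.50.

724.50 labor-hours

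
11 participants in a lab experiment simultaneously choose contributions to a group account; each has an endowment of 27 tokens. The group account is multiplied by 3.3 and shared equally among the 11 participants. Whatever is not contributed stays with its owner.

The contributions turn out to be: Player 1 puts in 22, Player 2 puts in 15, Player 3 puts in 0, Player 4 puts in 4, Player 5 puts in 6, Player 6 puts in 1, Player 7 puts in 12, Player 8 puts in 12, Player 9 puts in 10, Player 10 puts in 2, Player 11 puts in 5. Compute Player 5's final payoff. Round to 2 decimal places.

47.70 tokens

Total contributed: 22 + 15 + 0 + 4 + 6 + 1 + 12 + 12 + 10 + 2 + 5 = 89.
Each receives 3.3 × 89 / 11 = 26.70 from the group account.
Player 5 keeps 27 − 6 = 21, so Player 5's payoff is 21 + 26.70 = 47.70.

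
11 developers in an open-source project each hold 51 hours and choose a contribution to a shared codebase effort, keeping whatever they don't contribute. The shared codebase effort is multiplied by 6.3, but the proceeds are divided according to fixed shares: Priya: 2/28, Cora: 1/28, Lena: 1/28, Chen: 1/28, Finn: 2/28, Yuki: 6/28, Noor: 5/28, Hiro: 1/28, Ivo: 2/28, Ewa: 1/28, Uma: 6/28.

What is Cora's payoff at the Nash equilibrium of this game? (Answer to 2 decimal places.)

85.43 hours

Each unit j contributes comes back to j as 6.3 × (j's share), so j prefers to contribute only if that share exceeds 1/6.3 = 0.1587; otherwise keeping the unit dominates.
Yuki, Noor and Uma clear that bar, contributing 51 each; the remaining 8 contribute 0. Total contributed: 153.
Cora keeps 51 and receives 6.3 × 153 × 1/28 = 34.43 from the shared codebase effort, for a payoff of 85.43.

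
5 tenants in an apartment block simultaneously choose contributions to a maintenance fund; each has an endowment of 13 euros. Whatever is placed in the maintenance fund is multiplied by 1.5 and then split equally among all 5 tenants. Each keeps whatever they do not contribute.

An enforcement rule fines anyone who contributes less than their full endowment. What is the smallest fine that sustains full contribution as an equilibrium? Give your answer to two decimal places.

9.10 euros

Given the others contribute fully, the best deviation is to contribute 0 (any partial contribution still incurs the fine and gives up units whose private return 0.3000 is below 1).
Deviating from 13 to 0 saves 13 euros but forfeits the deviator's share of the drop in the maintenance fund: 1.5/5 × 13 = 3.90.
So the deviation gain is 13 − 3.90 = 9.10, and the fine must be at least 9.10 euros to wipe it out.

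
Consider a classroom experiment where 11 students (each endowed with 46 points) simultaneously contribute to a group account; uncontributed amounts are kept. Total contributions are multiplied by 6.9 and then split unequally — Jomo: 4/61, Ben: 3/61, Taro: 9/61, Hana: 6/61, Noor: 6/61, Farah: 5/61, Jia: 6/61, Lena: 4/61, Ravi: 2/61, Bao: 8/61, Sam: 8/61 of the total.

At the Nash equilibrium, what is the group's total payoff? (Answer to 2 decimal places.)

A player with share s gets back 6.9·s per unit contributed, so full contribution is dominant for anyone with s > 1/6.9 = 0.1449 and zero contribution is dominant for anyone below.
Only Taro (9/61) clears that bar, contributing 46; the remaining 10 contribute 0. Total contributed: 46.
The group account pays out 6.9 × 46 = 317.40 in total (split across the unequal shares, but the aggregate is all that matters for the group sum).
The 10 free-riders keep 46 each, adding 460. Group total = 460 + 317.40 = 777.40.

777.40 points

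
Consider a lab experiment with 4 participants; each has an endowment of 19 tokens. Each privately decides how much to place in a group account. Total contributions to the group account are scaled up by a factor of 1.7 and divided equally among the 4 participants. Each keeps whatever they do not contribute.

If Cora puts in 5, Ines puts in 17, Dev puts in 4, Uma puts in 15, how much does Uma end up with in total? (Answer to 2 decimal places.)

Total contributed: 5 + 17 + 4 + 15 = 41.
Each receives 1.7 × 41 / 4 = 17.43 from the group account.
Uma keeps 19 − 15 = 4, so Uma's payoff is 4 + 17.43 = 21.43.

21.43 tokens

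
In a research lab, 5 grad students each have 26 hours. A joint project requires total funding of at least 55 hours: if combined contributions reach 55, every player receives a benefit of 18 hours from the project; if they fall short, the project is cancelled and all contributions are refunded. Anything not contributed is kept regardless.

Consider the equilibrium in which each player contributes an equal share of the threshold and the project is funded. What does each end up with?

Equal share of the threshold: 55/5 = 11.
At this profile no one gains by cutting their contribution: any cut drops the total below 55, the project is cancelled, contributions are refunded, and the deviator ends with 26, which is less than 26 − 11 + 18 = 33. Contributing more than 11 just wastes the excess. So contributing exactly 11 is a best response.
Each player's payoff: 26 − 11 + 18 = 33.

33 hours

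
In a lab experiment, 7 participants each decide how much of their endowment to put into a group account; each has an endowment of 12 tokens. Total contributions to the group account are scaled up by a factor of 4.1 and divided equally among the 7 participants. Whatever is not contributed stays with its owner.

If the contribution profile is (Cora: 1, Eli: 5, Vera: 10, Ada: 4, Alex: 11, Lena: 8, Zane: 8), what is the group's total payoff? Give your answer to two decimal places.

229.70 tokens

Total contributed: 1 + 5 + 10 + 4 + 11 + 8 + 8 = 47; total kept: 7 × 12 − 47 = 37.
The group account pays out 4.1 × 47 = 192.70 in aggregate.
Group total = 37 + 192.70 = 229.70.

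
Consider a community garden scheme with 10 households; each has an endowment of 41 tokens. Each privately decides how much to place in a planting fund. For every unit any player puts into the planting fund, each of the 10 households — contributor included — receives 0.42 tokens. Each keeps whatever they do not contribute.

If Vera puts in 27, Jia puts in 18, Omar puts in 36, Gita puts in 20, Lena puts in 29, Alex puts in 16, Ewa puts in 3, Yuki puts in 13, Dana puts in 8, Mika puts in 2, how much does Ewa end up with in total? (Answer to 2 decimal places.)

Total contributed: 27 + 18 + 36 + 20 + 29 + 16 + 3 + 13 + 8 + 2 = 172.
Each receives 0.42 × 172 = 72.24 from the planting fund.
Ewa keeps 41 − 3 = 38, so Ewa's payoff is 38 + 72.24 = 110.24.

110.24 tokens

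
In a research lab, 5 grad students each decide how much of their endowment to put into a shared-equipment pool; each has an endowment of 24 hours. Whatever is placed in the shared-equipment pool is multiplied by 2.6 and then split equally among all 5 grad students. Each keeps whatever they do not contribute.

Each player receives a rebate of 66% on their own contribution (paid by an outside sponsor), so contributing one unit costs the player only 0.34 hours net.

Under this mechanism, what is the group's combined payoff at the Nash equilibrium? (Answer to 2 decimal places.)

391.20 hours

With the mechanism, a contributed unit returns (2.6/5) / 0.34 = 1.5294 per unit of net cost to the contributor — now above 1 — so contributing fully is weakly dominant for every player.
So the Nash equilibrium is full contribution by all 5; the group earns 5 × (24 × 0.66 + 2.6 × 24) = 391.20.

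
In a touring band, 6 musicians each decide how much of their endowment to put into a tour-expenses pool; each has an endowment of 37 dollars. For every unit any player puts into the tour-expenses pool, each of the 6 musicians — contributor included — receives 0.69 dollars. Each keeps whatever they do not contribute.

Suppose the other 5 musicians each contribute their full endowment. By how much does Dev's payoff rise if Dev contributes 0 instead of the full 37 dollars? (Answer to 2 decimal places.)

11.47 dollars

Switching from a contribution of 37 to 0 lets Dev keep an extra 37 dollars, but lowers the tour-expenses pool by 37, which costs Dev their own share of that drop: 0.69 × 37 = 25.53.
Net gain = 37 − 25.53 = 11.47. The private return per contributed unit (0.69) is below 1, so free-riding is indeed the best response regardless of what the others do.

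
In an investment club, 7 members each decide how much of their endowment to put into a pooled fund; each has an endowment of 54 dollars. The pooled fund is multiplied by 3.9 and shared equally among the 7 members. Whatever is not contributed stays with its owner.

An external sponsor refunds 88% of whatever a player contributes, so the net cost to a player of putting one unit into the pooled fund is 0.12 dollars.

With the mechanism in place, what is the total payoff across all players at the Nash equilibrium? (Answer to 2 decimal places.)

Under the mechanism each unit contributed yields (3.9/7) / 0.12 = 4.6429 back to its contributor per unit of net cost, which exceeds 1, making full contribution the dominant choice for everyone.
So the Nash equilibrium is full contribution by all 7; the group earns 7 × (54 × 0.88 + 3.9 × 54) = 1806.84.

1806.84 dollars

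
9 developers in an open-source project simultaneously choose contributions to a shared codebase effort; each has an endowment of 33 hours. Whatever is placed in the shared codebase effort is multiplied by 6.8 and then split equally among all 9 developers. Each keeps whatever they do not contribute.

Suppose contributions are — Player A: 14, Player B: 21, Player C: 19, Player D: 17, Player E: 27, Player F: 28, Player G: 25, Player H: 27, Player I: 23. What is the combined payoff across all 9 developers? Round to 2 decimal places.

Total contributed: 14 + 21 + 19 + 17 + 27 + 28 + 25 + 27 + 23 = 201; total kept: 9 × 33 − 201 = 96.
The shared codebase effort pays out 6.8 × 201 = 1366.80 in aggregate.
Group total = 96 + 1366.80 = 1462.80.

1462.80 hours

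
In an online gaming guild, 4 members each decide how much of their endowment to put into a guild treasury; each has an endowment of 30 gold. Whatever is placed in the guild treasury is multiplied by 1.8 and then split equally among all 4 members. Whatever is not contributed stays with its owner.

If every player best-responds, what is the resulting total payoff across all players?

120.00 gold

Each contributed unit returns 1.8/4 = 0.4500 to its contributor — below 1 — so contributing 0 is dominant for every player. At the Nash equilibrium everyone keeps their 30, and the group total is 4 × 30 = 120.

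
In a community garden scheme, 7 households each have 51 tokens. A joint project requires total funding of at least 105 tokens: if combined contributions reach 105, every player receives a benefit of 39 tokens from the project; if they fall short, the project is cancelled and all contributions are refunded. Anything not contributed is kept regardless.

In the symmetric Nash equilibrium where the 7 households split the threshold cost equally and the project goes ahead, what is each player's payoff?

75 tokens

Equal share of the threshold: 105/7 = 15.
At this profile no one gains by cutting their contribution: any cut drops the total below 105, the project is cancelled, contributions are refunded, and the deviator ends with 51, which is less than 51 − 15 + 39 = 75. Contributing more than 15 just wastes the excess. So contributing exactly 15 is a best response.
Each player's payoff: 51 − 15 + 39 = 75.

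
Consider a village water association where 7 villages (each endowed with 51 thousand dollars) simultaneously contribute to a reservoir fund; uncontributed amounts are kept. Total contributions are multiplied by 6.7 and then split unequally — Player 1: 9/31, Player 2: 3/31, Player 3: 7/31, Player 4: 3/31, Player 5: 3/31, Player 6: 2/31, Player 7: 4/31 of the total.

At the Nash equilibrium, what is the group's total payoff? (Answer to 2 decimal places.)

Player j's private return per contributed unit is 6.7 × (j's share). Contributing is weakly dominant for j when that share is at least 1/6.7 = 0.1493, and contributing 0 is dominant otherwise.
The shares above 0.1493 belong to Player 1 and Player 3, contributing 51 each; the remaining 5 contribute 0. Total contributed: 102.
The reservoir fund pays out 6.7 × 102 = 683.40 in total (split across the unequal shares, but the aggregate is all that matters for the group sum).
The 5 free-riders keep 51 each, adding 255. Group total = 255 + 683.40 = 938.40.

938.40 thousand dollars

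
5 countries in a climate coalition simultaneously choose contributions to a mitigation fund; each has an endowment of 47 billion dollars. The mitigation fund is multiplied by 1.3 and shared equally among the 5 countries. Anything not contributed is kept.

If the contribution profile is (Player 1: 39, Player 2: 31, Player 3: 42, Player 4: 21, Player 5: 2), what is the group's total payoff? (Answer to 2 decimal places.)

275.50 billion dollars

Total contributed: 39 + 31 + 42 + 21 + 2 = 135; total kept: 5 × 47 − 135 = 100.
The mitigation fund pays out 1.3 × 135 = 175.50 in aggregate.
Group total = 100 + 175.50 = 275.50.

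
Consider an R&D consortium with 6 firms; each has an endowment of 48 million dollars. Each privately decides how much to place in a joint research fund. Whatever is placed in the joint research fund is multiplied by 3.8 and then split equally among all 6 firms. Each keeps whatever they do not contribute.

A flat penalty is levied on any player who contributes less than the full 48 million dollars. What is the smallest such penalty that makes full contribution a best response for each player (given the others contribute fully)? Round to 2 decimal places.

17.60 million dollars

Given the others contribute fully, the best deviation is to contribute 0 (any partial contribution still incurs the fine and gives up units whose private return 0.6333 is below 1).
Deviating from 48 to 0 saves 48 million dollars but forfeits the deviator's share of the drop in the joint research fund: 3.8/6 × 48 = 30.40.
So the deviation gain is 48 − 30.40 = 17.60, and the fine must be at least 17.60 million dollars to wipe it out.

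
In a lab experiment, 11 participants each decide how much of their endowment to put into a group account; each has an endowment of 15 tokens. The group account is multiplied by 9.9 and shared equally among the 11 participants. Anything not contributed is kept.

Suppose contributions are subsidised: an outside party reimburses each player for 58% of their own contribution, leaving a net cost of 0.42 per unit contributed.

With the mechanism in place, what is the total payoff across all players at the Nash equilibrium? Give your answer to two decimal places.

1729.20 tokens

With the mechanism, a contributed unit returns (9.9/11) / 0.42 = 2.1429 per unit of net cost to the contributor — now above 1 — so contributing fully is weakly dominant for every player.
At the Nash equilibrium everyone contributes 15. Group total payoff = 11 × (15 × 0.58 + 9.9 × 15) = 1729.20.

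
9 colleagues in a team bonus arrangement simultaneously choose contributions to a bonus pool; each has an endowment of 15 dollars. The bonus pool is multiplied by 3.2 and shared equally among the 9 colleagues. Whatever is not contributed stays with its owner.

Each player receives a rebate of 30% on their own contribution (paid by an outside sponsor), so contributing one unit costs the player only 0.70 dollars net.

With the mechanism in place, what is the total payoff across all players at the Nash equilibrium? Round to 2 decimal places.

135.00 dollars

With the mechanism, a contributed unit returns (3.2/9) / 0.70 = 0.5079 per unit of net cost — still below 1 — so contributing 0 remains dominant for every player.
Everyone keeps their endowment and the group total is 9 × 15 = 135.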